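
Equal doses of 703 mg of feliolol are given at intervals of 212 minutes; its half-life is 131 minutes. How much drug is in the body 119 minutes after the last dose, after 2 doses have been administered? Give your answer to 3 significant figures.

The 2 doses were given 331, 119 minutes ago.
Total = 703·(1/2)^(331/131) + 703·(1/2)^(119/131)
      = 121.99 + 374.54 ≈ 496.54 mg.

497 mg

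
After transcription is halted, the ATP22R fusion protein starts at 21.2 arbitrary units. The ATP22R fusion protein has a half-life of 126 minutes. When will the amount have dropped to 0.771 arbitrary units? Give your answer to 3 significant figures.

Fraction remaining = 0.771/21.2 ≈ 0.036368.
n = log₂(21.2/0.771) = ln(27.497)/ln 2 ≈ 4.7812 half-lives.
t = n × t½ = 4.7812 × 126 ≈ 602.43 minutes.

602 minutes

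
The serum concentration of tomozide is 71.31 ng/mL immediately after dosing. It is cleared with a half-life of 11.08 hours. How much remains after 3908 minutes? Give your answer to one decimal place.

Convert the elapsed time: 3908 minutes = 65.1333 hours.
Number of half-lives: n = 65.1333/11.08 ≈ 5.8785.
Remaining = 71.31 × (1/2)^5.8785 = 71.31 × 0.016998 ≈ 1.2122 ng/mL.

1.2 ng/mL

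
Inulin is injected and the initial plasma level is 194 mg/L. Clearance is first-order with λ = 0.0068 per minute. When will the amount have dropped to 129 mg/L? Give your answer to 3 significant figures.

t½ = ln 2 / λ = 0.69315 / 0.0068 ≈ 101.93 minutes.
Fraction remaining = 129/194 ≈ 0.66495.
n = log₂(194/129) = ln(1.5039)/ln 2 ≈ 0.58869 half-lives.
t = n × t½ = 0.58869 × 101.93 ≈ 60.007 minutes.

60.0 minutes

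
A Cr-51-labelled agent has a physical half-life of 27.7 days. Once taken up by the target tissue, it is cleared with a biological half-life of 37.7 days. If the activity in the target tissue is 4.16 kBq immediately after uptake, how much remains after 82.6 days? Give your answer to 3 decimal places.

0.115 kBq

1/t_eff = 1/t_phys + 1/t_biol = 1/27.7 + 1/37.7 = 0.062626 per day.
t_eff = 27.7 × 37.7 / (27.7 + 37.7) ≈ 15.968 days.
Remaining = 4.16 × (1/2)^(82.6/15.968) = 4.16 × (1/2)^5.1729 ≈ 0.11532 kBq.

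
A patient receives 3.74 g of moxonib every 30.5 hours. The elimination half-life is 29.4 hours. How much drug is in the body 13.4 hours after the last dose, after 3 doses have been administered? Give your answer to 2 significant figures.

The 3 doses were given 74.4, 43.9, 13.4 hours ago.
Total = 3.74·(1/2)^(74.4/29.4) + 3.74·(1/2)^(43.9/29.4) + 3.74·(1/2)^(13.4/29.4)
      = 0.64726 + 1.3285 + 2.7269 ≈ 4.7027 g.

4.7 g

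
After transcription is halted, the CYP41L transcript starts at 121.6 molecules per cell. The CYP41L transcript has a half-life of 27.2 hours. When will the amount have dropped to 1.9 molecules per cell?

1.9/121.6 = 1/64, so 6 half-lives have elapsed.
t = 6 × 27.2 = 163.2 hours.

163.2 hours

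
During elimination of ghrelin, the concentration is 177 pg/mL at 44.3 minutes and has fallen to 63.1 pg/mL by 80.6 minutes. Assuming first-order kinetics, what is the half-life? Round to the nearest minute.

24 minutes

Over Δt = 80.6 − 44.3 = 36.3 minutes, the level fell by a factor of 177/63.1 ≈ 2.8051.
n = log₂(2.8051) ≈ 1.488 half-lives, so t½ = 36.3/1.488 ≈ 24.395 minutes.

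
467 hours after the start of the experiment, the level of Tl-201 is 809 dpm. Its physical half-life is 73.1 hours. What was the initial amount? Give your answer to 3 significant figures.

Number of half-lives elapsed: n = 467/73.1 ≈ 6.3885.
A₀ = A × 2^n = 809 × 2^6.3885 = 809 × 83.779 ≈ 67777 dpm.

67800 dpm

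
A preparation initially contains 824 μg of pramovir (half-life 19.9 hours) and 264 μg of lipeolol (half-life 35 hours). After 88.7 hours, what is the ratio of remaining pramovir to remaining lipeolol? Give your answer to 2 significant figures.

0.82

pramovir: 824 × (1/2)^(88.7/19.9) = 824 × (1/2)^4.4573 ≈ 37.51 μg.
lipeolol: 264 × (1/2)^(88.7/35) = 264 × (1/2)^2.5343 ≈ 45.573 μg.
Ratio ≈ 37.51 / 45.573 ≈ 0.82308.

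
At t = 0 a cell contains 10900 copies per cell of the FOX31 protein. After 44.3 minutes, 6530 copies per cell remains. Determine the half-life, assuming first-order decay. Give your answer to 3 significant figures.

A/A₀ = 6530/10900 ≈ 0.59908.
n = log₂(1.6692) ≈ 0.73917 half-lives elapsed in 44.3 minutes.
t½ = 44.3/0.73917 ≈ 59.932 minutes.

59.9 minutes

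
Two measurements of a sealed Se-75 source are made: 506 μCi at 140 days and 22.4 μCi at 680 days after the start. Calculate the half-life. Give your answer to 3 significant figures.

Over Δt = 680 − 140 = 540 days, the level fell by a factor of 506/22.4 ≈ 22.589.
n = log₂(22.589) ≈ 4.4976 half-lives, so t½ = 540/4.4976 ≈ 120.06 days.

120 days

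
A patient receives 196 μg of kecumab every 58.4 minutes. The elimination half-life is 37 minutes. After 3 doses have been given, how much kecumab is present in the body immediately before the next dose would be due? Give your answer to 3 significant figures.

95.0 μg

The 3 doses were given 175.2, 116.8, 58.4 minutes ago.
Total = 196·(1/2)^(175.2/37) + 196·(1/2)^(116.8/37) + 196·(1/2)^(58.4/37)
      = 7.3593 + 21.977 + 65.632 ≈ 94.969 μg.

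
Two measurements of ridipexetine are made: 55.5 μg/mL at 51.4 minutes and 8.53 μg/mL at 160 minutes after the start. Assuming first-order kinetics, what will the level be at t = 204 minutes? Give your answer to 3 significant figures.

3.99 μg/mL

Over Δt = 160 − 51.4 = 108.6 minutes, the level fell by a factor of 55.5/8.53 ≈ 6.5064.
n = log₂(6.5064) ≈ 2.7019 half-lives, so t½ = 108.6/2.7019 ≈ 40.194 minutes.
From t = 160 to t = 204: 8.53 × (1/2)^((204−160)/40.194) ≈ 3.9941 μg/mL.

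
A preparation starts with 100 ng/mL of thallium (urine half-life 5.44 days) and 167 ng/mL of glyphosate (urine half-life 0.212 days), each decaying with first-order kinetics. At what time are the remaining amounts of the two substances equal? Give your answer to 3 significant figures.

0.163 days

Set 100·(1/2)^(t/5.44) = 167·(1/2)^(t/0.212).
Taking log₂: log₂(100/167) = t·(1/5.44 − 1/0.212).
log₂(0.5988) = -0.73985; 1/5.44 − 1/0.212 = -4.5332.
t = -0.73985 / -4.5332 ≈ 0.16321 days.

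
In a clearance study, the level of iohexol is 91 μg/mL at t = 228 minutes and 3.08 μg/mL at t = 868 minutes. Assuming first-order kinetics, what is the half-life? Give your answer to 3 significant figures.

131 minutes

Over Δt = 868 − 228 = 640 minutes, the level fell by a factor of 91/3.08 ≈ 29.545.
n = log₂(29.545) ≈ 4.8849 half-lives, so t½ = 640/4.8849 ≈ 131.02 minutes.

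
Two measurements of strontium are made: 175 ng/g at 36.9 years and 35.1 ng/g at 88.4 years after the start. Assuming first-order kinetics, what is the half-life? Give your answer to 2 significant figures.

22 years

Over Δt = 88.4 − 36.9 = 51.5 years, the level fell by a factor of 175/35.1 ≈ 4.9858.
n = log₂(4.9858) ≈ 2.3178 half-lives, so t½ = 51.5/2.3178 ≈ 22.219 years.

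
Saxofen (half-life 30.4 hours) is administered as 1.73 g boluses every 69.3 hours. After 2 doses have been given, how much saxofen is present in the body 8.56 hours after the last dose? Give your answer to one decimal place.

1.7 g

The 2 doses were given 77.86, 8.56 hours ago.
Total = 1.73·(1/2)^(77.86/30.4) + 1.73·(1/2)^(8.56/30.4)
      = 0.29312 + 1.4233 ≈ 1.7164 g.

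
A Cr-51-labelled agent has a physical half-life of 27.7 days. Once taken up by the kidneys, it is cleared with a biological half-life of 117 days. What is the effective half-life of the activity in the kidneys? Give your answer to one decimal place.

22.4 days

1/t_eff = 1/t_phys + 1/t_biol = 1/27.7 + 1/117 = 0.044648 per day.
t_eff = 27.7 × 117 / (27.7 + 117) ≈ 22.397 days.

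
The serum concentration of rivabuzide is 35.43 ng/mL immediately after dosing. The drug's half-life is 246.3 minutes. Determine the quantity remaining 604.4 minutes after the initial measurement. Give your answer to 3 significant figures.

Number of half-lives: n = 604.4/246.3 ≈ 2.4539.
Remaining = 35.43 × (1/2)^2.4539 = 35.43 × 0.18251 ≈ 6.4665 ng/mL.

6.47 ng/mL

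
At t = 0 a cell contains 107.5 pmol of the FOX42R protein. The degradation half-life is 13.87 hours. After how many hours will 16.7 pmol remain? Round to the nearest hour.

Fraction remaining = 16.7/107.5 ≈ 0.15535.
n = log₂(107.5/16.7) = ln(6.4371)/ln 2 ≈ 2.6864 half-lives.
t = n × t½ = 2.6864 × 13.87 ≈ 37.261 hours.

37 hours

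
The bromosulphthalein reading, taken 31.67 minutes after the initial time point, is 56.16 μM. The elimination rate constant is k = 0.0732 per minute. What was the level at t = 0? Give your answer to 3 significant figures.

t½ = ln 2 / k = 0.69315 / 0.0732 ≈ 9.4692 minutes.
Number of half-lives elapsed: n = 31.67/9.4692 ≈ 3.3445.
A₀ = A × 2^n = 56.16 × 2^3.3445 = 56.16 × 10.158 ≈ 570.46 μM.

570 μM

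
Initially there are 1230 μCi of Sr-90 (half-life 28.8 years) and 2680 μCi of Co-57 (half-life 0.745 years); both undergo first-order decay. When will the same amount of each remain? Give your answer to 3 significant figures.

Set 1230·(1/2)^(t/28.8) = 2680·(1/2)^(t/0.745).
Taking log₂: log₂(1230/2680) = t·(1/28.8 − 1/0.745).
log₂(0.45896) = -1.1236; 1/28.8 − 1/0.745 = -1.3076.
t = -1.1236 / -1.3076 ≈ 0.85929 years.

0.859 years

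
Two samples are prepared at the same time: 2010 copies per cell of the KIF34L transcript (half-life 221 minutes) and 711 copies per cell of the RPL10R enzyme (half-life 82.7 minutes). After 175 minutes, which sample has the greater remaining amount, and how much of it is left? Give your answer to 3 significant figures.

KIF34L transcript: 2010 × (1/2)^0.79186 ≈ 1161 copies per cell.
RPL10R enzyme: 711 × (1/2)^2.1161 ≈ 164.01 copies per cell.
KIF34L transcript has more remaining, at ≈ 1161 copies per cell.

KIF34L transcript, 1160 copies per cell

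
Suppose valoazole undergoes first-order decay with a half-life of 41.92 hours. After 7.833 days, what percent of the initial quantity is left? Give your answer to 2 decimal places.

7.833 days = 187.992 hours.
n = 187.992/41.92 ≈ 4.4845 half-lives.
Fraction remaining = (1/2)^4.4845 ≈ 0.04467, i.e. 4.467%.

4.47%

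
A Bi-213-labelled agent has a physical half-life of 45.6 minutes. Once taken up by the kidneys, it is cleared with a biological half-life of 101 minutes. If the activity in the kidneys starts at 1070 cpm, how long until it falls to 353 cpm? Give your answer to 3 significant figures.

50.3 minutes

1/t_eff = 1/t_phys + 1/t_biol = 1/45.6 + 1/101 = 0.031831 per minute.
t_eff = 45.6 × 101 / (45.6 + 101) ≈ 31.416 minutes.
n = log₂(1070/353) ≈ 1.5999; t = 1.5999 × 31.416 ≈ 50.262 minutes.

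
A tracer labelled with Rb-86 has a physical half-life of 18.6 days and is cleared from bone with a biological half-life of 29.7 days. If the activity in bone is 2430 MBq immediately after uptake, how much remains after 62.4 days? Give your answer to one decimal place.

55.4 MBq

1/t_eff = 1/t_phys + 1/t_biol = 1/18.6 + 1/29.7 = 0.087433 per day.
t_eff = 18.6 × 29.7 / (18.6 + 29.7) ≈ 11.437 days.
Remaining = 2430 × (1/2)^(62.4/11.437) = 2430 × (1/2)^5.4558 ≈ 55.365 MBq.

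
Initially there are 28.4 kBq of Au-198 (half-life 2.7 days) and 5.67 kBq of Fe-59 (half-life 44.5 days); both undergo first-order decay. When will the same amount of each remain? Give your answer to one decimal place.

Set 28.4·(1/2)^(t/2.7) = 5.67·(1/2)^(t/44.5).
Taking log₂: log₂(28.4/5.67) = t·(1/2.7 − 1/44.5).
log₂(5.0088) = 2.3245; 1/2.7 − 1/44.5 = 0.3479.
t = 2.3245 / 0.3479 ≈ 6.6815 days.

6.7 days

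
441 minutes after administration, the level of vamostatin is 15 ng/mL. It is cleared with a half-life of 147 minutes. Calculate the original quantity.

120 ng/mL

Number of half-lives elapsed: n = 441/147 ≈ 3.
A₀ = A × 2^n = 15 × 2^3 = 15 × 8 ≈ 120 ng/mL.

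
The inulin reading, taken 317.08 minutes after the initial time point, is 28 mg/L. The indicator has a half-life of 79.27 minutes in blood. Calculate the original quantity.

448 mg/L

Number of half-lives elapsed: n = 317.08/79.27 ≈ 4.
A₀ = A × 2^n = 28 × 2^4 = 28 × 16 ≈ 448 mg/L.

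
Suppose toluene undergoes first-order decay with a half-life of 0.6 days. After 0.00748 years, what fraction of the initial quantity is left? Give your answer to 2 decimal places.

0.04

0.00748 years = 2.7302 days.
n = 2.7302/0.6 ≈ 4.5503 half-lives.
Fraction remaining = (1/2)^4.5503 ≈ 0.042679.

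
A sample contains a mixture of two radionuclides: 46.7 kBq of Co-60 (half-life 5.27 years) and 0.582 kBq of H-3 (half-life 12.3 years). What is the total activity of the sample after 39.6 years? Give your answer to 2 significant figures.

0.32 kBq

Co-60: 46.7 × (1/2)^(39.6/5.27) = 46.7 × (1/2)^7.5142 ≈ 0.25545 kBq.
H-3: 0.582 × (1/2)^(39.6/12.3) = 0.582 × (1/2)^3.2195 ≈ 0.062482 kBq.
Total = 0.25545 + 0.062482 ≈ 0.31793 kBq.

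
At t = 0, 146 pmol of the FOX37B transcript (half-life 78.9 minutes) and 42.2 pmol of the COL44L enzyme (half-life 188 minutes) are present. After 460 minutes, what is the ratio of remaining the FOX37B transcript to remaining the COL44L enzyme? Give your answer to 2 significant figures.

0.33

FOX37B transcript: 146 × (1/2)^(460/78.9) = 146 × (1/2)^5.8302 ≈ 2.5662 pmol.
COL44L enzyme: 42.2 × (1/2)^(460/188) = 42.2 × (1/2)^2.4468 ≈ 7.7402 pmol.
Ratio ≈ 2.5662 / 7.7402 ≈ 0.33155.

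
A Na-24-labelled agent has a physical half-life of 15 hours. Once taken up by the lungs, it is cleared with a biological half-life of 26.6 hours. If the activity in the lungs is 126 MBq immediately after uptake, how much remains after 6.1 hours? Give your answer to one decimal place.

1/t_eff = 1/t_phys + 1/t_biol = 1/15 + 1/26.6 = 0.10426 per hour.
t_eff = 15 × 26.6 / (15 + 26.6) ≈ 9.5913 hours.
Remaining = 126 × (1/2)^(6.1/9.5913) = 126 × (1/2)^0.63599 ≈ 81.081 MBq.

81.1 MBq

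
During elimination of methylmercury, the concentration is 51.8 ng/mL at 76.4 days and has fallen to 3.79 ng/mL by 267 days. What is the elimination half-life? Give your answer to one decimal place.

50.5 days

Over Δt = 267 − 76.4 = 190.6 days, the level fell by a factor of 51.8/3.79 ≈ 13.668.
n = log₂(13.668) ≈ 3.7727 half-lives, so t½ = 190.6/3.7727 ≈ 50.521 days.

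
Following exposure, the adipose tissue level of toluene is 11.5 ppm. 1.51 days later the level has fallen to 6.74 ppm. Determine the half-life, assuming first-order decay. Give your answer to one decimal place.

2.0 days

A/A₀ = 6.74/11.5 ≈ 0.58609.
n = log₂(1.7062) ≈ 0.77081 half-lives elapsed in 1.51 days.
t½ = 1.51/0.77081 ≈ 1.959 days.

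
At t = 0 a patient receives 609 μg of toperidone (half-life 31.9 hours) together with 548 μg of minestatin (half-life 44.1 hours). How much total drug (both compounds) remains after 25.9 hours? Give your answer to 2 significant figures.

710 μg

toperidone: 609 × (1/2)^(25.9/31.9) = 609 × (1/2)^0.81191 ≈ 346.9 μg.
minestatin: 548 × (1/2)^(25.9/44.1) = 548 × (1/2)^0.5873 ≈ 364.74 μg.
Total = 346.9 + 364.74 ≈ 711.64 μg.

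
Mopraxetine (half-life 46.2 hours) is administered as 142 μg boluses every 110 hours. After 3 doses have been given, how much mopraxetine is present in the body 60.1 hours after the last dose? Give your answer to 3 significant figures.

70.8 μg

The 3 doses were given 280.1, 170.1, 60.1 hours ago.
Total = 142·(1/2)^(280.1/46.2) + 142·(1/2)^(170.1/46.2) + 142·(1/2)^(60.1/46.2)
      = 2.1243 + 11.065 + 57.635 ≈ 70.825 μg.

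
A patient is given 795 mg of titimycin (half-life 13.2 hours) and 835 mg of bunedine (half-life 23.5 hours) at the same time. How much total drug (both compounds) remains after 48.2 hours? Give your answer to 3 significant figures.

265 mg

titimycin: 795 × (1/2)^(48.2/13.2) = 795 × (1/2)^3.6515 ≈ 63.263 mg.
bunedine: 835 × (1/2)^(48.2/23.5) = 835 × (1/2)^2.0511 ≈ 201.49 mg.
Total = 63.263 + 201.49 ≈ 264.75 mg.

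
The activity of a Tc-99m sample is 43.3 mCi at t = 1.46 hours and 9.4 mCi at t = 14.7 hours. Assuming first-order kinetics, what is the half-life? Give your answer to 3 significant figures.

6.01 hours

Over Δt = 14.7 − 1.46 = 13.24 hours, the level fell by a factor of 43.3/9.4 ≈ 4.6064.
n = log₂(4.6064) ≈ 2.2036 half-lives, so t½ = 13.24/2.2036 ≈ 6.0083 hours.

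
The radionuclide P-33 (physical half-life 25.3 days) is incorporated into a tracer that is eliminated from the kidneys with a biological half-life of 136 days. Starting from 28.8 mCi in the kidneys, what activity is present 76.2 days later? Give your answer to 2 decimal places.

1/t_eff = 1/t_phys + 1/t_biol = 1/25.3 + 1/136 = 0.046879 per day.
t_eff = 25.3 × 136 / (25.3 + 136) ≈ 21.332 days.
Remaining = 28.8 × (1/2)^(76.2/21.332) = 28.8 × (1/2)^3.5722 ≈ 2.4214 mCi.

2.42 mCi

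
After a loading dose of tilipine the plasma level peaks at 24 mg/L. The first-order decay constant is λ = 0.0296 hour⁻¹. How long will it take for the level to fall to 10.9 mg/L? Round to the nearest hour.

27 hours

t½ = ln 2 / λ = 0.69315 / 0.0296 ≈ 23.417 hours.
Fraction remaining = 10.9/24 ≈ 0.45417.
n = log₂(24/10.9) = ln(2.2018)/ln 2 ≈ 1.1387 half-lives.
t = n × t½ = 1.1387 × 23.417 ≈ 26.665 hours.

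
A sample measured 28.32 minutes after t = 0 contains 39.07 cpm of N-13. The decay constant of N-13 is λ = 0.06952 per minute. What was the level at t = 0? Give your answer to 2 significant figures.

280 cpm

t½ = ln 2 / λ = 0.69315 / 0.06952 ≈ 9.9705 minutes.
Number of half-lives elapsed: n = 28.32/9.9705 ≈ 2.8404.
A₀ = A × 2^n = 39.07 × 2^2.8404 = 39.07 × 7.1621 ≈ 279.82 cpm.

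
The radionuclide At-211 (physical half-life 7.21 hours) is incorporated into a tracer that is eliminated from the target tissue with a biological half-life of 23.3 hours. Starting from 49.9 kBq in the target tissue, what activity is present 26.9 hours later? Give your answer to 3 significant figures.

1.69 kBq

1/t_eff = 1/t_phys + 1/t_biol = 1/7.21 + 1/23.3 = 0.18161 per hour.
t_eff = 7.21 × 23.3 / (7.21 + 23.3) ≈ 5.5062 hours.
Remaining = 49.9 × (1/2)^(26.9/5.5062) = 49.9 × (1/2)^4.8854 ≈ 1.6883 kBq.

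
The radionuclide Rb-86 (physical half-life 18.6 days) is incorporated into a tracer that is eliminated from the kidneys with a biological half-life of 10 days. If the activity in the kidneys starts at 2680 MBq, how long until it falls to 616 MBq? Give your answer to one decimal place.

13.8 days

1/t_eff = 1/t_phys + 1/t_biol = 1/18.6 + 1/10 = 0.15376 per day.
t_eff = 18.6 × 10 / (18.6 + 10) ≈ 6.5035 days.
n = log₂(2680/616) ≈ 2.1212; t = 2.1212 × 6.5035 ≈ 13.795 days.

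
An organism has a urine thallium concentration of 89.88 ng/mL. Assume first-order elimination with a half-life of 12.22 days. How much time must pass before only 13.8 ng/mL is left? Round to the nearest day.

33 days

Fraction remaining = 13.8/89.88 ≈ 0.15354.
n = log₂(89.88/13.8) = ln(6.513)/ln 2 ≈ 2.7033 half-lives.
t = n × t½ = 2.7033 × 12.22 ≈ 33.035 days.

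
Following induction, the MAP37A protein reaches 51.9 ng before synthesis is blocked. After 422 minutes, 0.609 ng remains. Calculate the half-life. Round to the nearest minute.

A/A₀ = 0.609/51.9 ≈ 0.011734.
n = log₂(85.222) ≈ 6.4131 half-lives elapsed in 422 minutes.
t½ = 422/6.4131 ≈ 65.802 minutes.

66 minutes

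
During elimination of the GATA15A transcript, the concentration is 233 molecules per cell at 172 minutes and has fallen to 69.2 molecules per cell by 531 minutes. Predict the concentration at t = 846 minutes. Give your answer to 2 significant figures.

24 molecules per cell

Over Δt = 531 − 172 = 359 minutes, the level fell by a factor of 233/69.2 ≈ 3.3671.
n = log₂(3.3671) ≈ 1.7515 half-lives, so t½ = 359/1.7515 ≈ 204.97 minutes.
From t = 531 to t = 846: 69.2 × (1/2)^((846−531)/204.97) ≈ 23.849 molecules per cell.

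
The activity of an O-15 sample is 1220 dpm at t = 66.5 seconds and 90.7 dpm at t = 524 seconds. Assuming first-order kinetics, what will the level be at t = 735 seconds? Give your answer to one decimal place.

Over Δt = 524 − 66.5 = 457.5 seconds, the level fell by a factor of 1220/90.7 ≈ 13.451.
n = log₂(13.451) ≈ 3.7496 half-lives, so t½ = 457.5/3.7496 ≈ 122.01 seconds.
From t = 524 to t = 735: 90.7 × (1/2)^((735−524)/122.01) ≈ 27.354 dpm.

27.4 dpm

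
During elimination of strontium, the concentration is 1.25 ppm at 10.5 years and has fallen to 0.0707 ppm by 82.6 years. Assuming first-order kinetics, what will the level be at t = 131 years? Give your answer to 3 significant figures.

Over Δt = 82.6 − 10.5 = 72.1 years, the level fell by a factor of 1.25/0.0707 ≈ 17.68.
n = log₂(17.68) ≈ 4.1441 half-lives, so t½ = 72.1/4.1441 ≈ 17.398 years.
From t = 82.6 to t = 131: 0.0707 × (1/2)^((131−82.6)/17.398) ≈ 0.01028 ppm.

0.0103 ppm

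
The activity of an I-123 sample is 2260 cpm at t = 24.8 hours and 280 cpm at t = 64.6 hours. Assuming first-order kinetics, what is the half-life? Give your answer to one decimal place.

13.2 hours

Over Δt = 64.6 − 24.8 = 39.8 hours, the level fell by a factor of 2260/280 ≈ 8.0714.
n = log₂(8.0714) ≈ 3.0128 half-lives, so t½ = 39.8/3.0128 ≈ 13.21 hours.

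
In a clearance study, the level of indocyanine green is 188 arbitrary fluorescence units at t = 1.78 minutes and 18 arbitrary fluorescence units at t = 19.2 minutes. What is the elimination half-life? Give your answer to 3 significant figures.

Over Δt = 19.2 − 1.78 = 17.42 minutes, the level fell by a factor of 188/18 ≈ 10.444.
n = log₂(10.444) ≈ 3.3847 half-lives, so t½ = 17.42/3.3847 ≈ 5.1467 minutes.

5.15 minutes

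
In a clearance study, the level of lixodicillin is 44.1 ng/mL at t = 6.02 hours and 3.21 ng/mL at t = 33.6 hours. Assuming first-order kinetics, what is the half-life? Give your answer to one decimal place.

7.3 hours

Over Δt = 33.6 − 6.02 = 27.58 hours, the level fell by a factor of 44.1/3.21 ≈ 13.738.
n = log₂(13.738) ≈ 3.7801 half-lives, so t½ = 27.58/3.7801 ≈ 7.296 hours.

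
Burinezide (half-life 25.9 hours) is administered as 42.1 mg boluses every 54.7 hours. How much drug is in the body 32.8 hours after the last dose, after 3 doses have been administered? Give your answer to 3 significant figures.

The 3 doses were given 142.2, 87.5, 32.8 hours ago.
Total = 42.1·(1/2)^(142.2/25.9) + 42.1·(1/2)^(87.5/25.9) + 42.1·(1/2)^(32.8/25.9)
      = 0.93653 + 4.0485 + 17.501 ≈ 22.486 mg.

22.5 mg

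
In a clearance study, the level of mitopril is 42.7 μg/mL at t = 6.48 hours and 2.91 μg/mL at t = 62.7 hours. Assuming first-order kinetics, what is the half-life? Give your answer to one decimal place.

Over Δt = 62.7 − 6.48 = 56.22 hours, the level fell by a factor of 42.7/2.91 ≈ 14.674.
n = log₂(14.674) ≈ 3.8751 half-lives, so t½ = 56.22/3.8751 ≈ 14.508 hours.

14.5 hours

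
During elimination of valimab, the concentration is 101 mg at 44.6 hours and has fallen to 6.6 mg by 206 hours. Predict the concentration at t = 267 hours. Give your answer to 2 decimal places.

Over Δt = 206 − 44.6 = 161.4 hours, the level fell by a factor of 101/6.6 ≈ 15.303.
n = log₂(15.303) ≈ 3.9357 half-lives, so t½ = 161.4/3.9357 ≈ 41.009 hours.
From t = 206 to t = 267: 6.6 × (1/2)^((267−206)/41.009) ≈ 2.3538 mg.

2.35 mg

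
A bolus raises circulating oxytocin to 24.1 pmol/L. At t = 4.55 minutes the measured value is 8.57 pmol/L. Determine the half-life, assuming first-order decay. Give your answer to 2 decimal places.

3.05 minutes

A/A₀ = 8.57/24.1 ≈ 0.3556.
n = log₂(2.8121) ≈ 1.4917 half-lives elapsed in 4.55 minutes.
t½ = 4.55/1.4917 ≈ 3.0503 minutes.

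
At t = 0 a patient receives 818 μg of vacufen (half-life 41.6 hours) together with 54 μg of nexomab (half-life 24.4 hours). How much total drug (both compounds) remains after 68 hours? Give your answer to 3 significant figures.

271 μg

vacufen: 818 × (1/2)^(68/41.6) = 818 × (1/2)^1.6346 ≈ 263.44 μg.
nexomab: 54 × (1/2)^(68/24.4) = 54 × (1/2)^2.7869 ≈ 7.8245 μg.
Total = 263.44 + 7.8245 ≈ 271.27 μg.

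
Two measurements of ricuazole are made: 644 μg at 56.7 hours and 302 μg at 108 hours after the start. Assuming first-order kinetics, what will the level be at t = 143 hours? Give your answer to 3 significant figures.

180 μg

Over Δt = 108 − 56.7 = 51.3 hours, the level fell by a factor of 644/302 ≈ 2.1325.
n = log₂(2.1325) ≈ 1.0925 half-lives, so t½ = 51.3/1.0925 ≈ 46.956 hours.
From t = 108 to t = 143: 302 × (1/2)^((143−108)/46.956) ≈ 180.15 μg.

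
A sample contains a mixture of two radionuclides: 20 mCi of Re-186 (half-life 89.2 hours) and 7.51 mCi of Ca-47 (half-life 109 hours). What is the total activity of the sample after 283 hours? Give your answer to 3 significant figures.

3.46 mCi

Re-186: 20 × (1/2)^(283/89.2) = 20 × (1/2)^3.1726 ≈ 2.218 mCi.
Ca-47: 7.51 × (1/2)^(283/109) = 7.51 × (1/2)^2.5963 ≈ 1.2418 mCi.
Total = 2.218 + 1.2418 ≈ 3.4599 mCi.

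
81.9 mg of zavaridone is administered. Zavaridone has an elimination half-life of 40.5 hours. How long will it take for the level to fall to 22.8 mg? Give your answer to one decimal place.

74.7 hours

Fraction remaining = 22.8/81.9 ≈ 0.27839.
n = log₂(81.9/22.8) = ln(3.5921)/ln 2 ≈ 1.8448 half-lives.
t = n × t½ = 1.8448 × 40.5 ≈ 74.716 hours.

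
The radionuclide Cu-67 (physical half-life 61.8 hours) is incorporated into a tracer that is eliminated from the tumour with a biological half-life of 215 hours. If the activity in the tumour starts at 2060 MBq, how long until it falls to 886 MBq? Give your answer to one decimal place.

58.4 hours

1/t_eff = 1/t_phys + 1/t_biol = 1/61.8 + 1/215 = 0.020832 per hour.
t_eff = 61.8 × 215 / (61.8 + 215) ≈ 48.002 hours.
n = log₂(2060/886) ≈ 1.2173; t = 1.2173 × 48.002 ≈ 58.431 hours.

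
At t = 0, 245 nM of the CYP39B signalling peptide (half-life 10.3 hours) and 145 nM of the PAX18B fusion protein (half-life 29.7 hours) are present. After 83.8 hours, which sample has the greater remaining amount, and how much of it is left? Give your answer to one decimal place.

CYP39B signalling peptide: 245 × (1/2)^8.1359 ≈ 0.87098 nM.
PAX18B fusion protein: 145 × (1/2)^2.8215 ≈ 20.511 nM.
PAX18B fusion protein has more remaining, at ≈ 20.511 nM.

PAX18B fusion protein, 20.5 nM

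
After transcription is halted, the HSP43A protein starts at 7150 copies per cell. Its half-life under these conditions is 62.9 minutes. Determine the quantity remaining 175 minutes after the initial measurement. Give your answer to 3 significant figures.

Number of half-lives: n = 175/62.9 ≈ 2.7822.
Remaining = 7150 × (1/2)^2.7822 = 7150 × 0.14537 ≈ 1039.4 copies per cell.

1040 copies per cell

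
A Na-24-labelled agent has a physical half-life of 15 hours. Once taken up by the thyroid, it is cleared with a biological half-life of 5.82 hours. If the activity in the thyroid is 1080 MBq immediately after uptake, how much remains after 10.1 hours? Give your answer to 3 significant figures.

203 MBq

1/t_eff = 1/t_phys + 1/t_biol = 1/15 + 1/5.82 = 0.23849 per hour.
t_eff = 15 × 5.82 / (15 + 5.82) ≈ 4.1931 hours.
Remaining = 1080 × (1/2)^(10.1/4.1931) = 1080 × (1/2)^2.4087 ≈ 203.39 MBq.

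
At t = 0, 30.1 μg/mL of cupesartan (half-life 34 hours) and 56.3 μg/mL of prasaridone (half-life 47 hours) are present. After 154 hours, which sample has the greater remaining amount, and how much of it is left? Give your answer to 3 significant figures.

cupesartan: 30.1 × (1/2)^4.5294 ≈ 1.3034 μg/mL.
prasaridone: 56.3 × (1/2)^3.2766 ≈ 5.8097 μg/mL.
Prasaridone has more remaining, at ≈ 5.8097 μg/mL.

prasaridone, 5.81 μg/mL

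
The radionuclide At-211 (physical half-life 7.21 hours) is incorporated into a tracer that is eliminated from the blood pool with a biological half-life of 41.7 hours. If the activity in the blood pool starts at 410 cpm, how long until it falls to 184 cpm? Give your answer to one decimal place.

1/t_eff = 1/t_phys + 1/t_biol = 1/7.21 + 1/41.7 = 0.16268 per hour.
t_eff = 7.21 × 41.7 / (7.21 + 41.7) ≈ 6.1471 hours.
n = log₂(410/184) ≈ 1.1559; t = 1.1559 × 6.1471 ≈ 7.1056 hours.

7.1 hours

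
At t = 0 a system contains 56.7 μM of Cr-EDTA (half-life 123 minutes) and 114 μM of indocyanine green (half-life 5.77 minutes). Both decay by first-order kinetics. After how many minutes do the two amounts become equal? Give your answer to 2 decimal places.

Set 56.7·(1/2)^(t/123) = 114·(1/2)^(t/5.77).
Taking log₂: log₂(56.7/114) = t·(1/123 − 1/5.77).
log₂(0.49737) = -1.0076; 1/123 − 1/5.77 = -0.16518.
t = -1.0076 / -0.16518 ≈ 6.1001 minutes.

6.10 minutes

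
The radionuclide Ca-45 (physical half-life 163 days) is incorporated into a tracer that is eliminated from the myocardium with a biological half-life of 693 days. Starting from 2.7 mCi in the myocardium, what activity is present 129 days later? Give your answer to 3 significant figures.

1.37 mCi

1/t_eff = 1/t_phys + 1/t_biol = 1/163 + 1/693 = 0.007578 per day.
t_eff = 163 × 693 / (163 + 693) ≈ 131.96 days.
Remaining = 2.7 × (1/2)^(129/131.96) = 2.7 × (1/2)^0.97756 ≈ 1.3712 mCi.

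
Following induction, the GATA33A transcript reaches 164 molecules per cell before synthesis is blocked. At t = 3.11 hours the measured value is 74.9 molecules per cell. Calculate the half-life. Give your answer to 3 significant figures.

2.75 hours

A/A₀ = 74.9/164 ≈ 0.45671.
n = log₂(2.1896) ≈ 1.1307 half-lives elapsed in 3.11 hours.
t½ = 3.11/1.1307 ≈ 2.7506 hours.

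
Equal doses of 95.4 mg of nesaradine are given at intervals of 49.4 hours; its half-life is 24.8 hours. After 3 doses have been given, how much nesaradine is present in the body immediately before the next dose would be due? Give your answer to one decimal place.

The 3 doses were given 148.2, 98.8, 49.4 hours ago.
Total = 95.4·(1/2)^(148.2/24.8) + 95.4·(1/2)^(98.8/24.8) + 95.4·(1/2)^(49.4/24.8)
      = 1.5158 + 6.0295 + 23.984 ≈ 31.529 mg.

31.5 mg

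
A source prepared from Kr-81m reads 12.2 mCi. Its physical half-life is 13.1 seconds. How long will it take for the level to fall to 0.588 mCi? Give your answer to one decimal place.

Fraction remaining = 0.588/12.2 ≈ 0.048197.
n = log₂(12.2/0.588) = ln(20.748)/ln 2 ≈ 4.3749 half-lives.
t = n × t½ = 4.3749 × 13.1 ≈ 57.311 seconds.

57.3 seconds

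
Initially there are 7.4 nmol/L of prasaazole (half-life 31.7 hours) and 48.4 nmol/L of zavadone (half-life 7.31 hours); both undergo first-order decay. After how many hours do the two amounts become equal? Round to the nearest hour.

26 hours

Set 7.4·(1/2)^(t/31.7) = 48.4·(1/2)^(t/7.31).
Taking log₂: log₂(7.4/48.4) = t·(1/31.7 − 1/7.31).
log₂(0.15289) = -2.7094; 1/31.7 − 1/7.31 = -0.10525.
t = -2.7094 / -0.10525 ≈ 25.742 hours.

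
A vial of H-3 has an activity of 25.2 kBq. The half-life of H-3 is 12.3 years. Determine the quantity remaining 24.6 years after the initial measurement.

6.3 kBq

Elapsed time is 2 half-lives (24.6/12.3).
Each half-life halves the amount: 25.2 × (1/2)^2 = 25.2/4 = 6.3 kBq.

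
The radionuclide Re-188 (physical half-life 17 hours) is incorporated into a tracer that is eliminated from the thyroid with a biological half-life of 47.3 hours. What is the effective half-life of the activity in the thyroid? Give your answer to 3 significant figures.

12.5 hours

1/t_eff = 1/t_phys + 1/t_biol = 1/17 + 1/47.3 = 0.079965 per hour.
t_eff = 17 × 47.3 / (17 + 47.3) ≈ 12.505 hours.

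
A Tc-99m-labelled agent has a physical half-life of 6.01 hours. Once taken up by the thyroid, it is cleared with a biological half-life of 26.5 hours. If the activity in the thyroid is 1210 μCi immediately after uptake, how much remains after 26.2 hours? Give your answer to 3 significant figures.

1/t_eff = 1/t_phys + 1/t_biol = 1/6.01 + 1/26.5 = 0.20413 per hour.
t_eff = 6.01 × 26.5 / (6.01 + 26.5) ≈ 4.899 hours.
Remaining = 1210 × (1/2)^(26.2/4.899) = 1210 × (1/2)^5.3481 ≈ 29.707 μCi.

29.7 μCi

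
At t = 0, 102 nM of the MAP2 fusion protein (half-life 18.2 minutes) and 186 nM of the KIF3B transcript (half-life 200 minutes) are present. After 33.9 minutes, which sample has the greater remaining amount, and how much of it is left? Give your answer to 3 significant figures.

MAP2 fusion protein: 102 × (1/2)^1.8626 ≈ 28.047 nM.
KIF3B transcript: 186 × (1/2)^0.1695 ≈ 165.38 nM.
KIF3B transcript has more remaining, at ≈ 165.38 nM.

KIF3B transcript, 165 nM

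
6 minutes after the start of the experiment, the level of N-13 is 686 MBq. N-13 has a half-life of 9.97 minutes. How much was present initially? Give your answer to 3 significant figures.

Number of half-lives elapsed: n = 6/9.97 ≈ 0.60181.
A₀ = A × 2^n = 686 × 2^0.60181 = 686 × 1.5176 ≈ 1041.1 MBq.

1040 MBq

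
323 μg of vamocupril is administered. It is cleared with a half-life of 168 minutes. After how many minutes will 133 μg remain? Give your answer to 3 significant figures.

215 minutes

Fraction remaining = 133/323 ≈ 0.41176.
n = log₂(323/133) = ln(2.4286)/ln 2 ≈ 1.2801 half-lives.
t = n × t½ = 1.2801 × 168 ≈ 215.06 minutes.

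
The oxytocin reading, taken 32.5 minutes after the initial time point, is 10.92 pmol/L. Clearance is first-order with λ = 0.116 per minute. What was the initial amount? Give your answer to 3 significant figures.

t½ = ln 2 / λ = 0.69315 / 0.116 ≈ 5.9754 minutes.
Number of half-lives elapsed: n = 32.5/5.9754 ≈ 5.439.
A₀ = A × 2^n = 10.92 × 2^5.439 = 10.92 × 43.38 ≈ 473.71 pmol/L.

474 pmol/L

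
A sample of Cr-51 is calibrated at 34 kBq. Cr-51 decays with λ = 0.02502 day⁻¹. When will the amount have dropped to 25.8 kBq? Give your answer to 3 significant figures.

t½ = ln 2 / λ = 0.69315 / 0.02502 ≈ 27.704 days.
Fraction remaining = 25.8/34 ≈ 0.75882.
n = log₂(34/25.8) = ln(1.3178)/ln 2 ≈ 0.39816 half-lives.
t = n × t½ = 0.39816 × 27.704 ≈ 11.031 days.

11.0 days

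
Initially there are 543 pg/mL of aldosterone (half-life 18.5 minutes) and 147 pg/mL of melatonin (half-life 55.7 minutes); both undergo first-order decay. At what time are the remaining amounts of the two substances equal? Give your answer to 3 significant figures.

52.2 minutes

Set 543·(1/2)^(t/18.5) = 147·(1/2)^(t/55.7).
Taking log₂: log₂(543/147) = t·(1/18.5 − 1/55.7).
log₂(3.6939) = 1.8851; 1/18.5 − 1/55.7 = 0.036101.
t = 1.8851 / 0.036101 ≈ 52.219 minutes.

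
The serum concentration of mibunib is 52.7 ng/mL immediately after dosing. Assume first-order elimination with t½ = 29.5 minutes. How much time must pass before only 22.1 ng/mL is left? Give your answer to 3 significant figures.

Fraction remaining = 22.1/52.7 ≈ 0.41935.
n = log₂(52.7/22.1) = ln(2.3846)/ln 2 ≈ 1.2538 half-lives.
t = n × t½ = 1.2538 × 29.5 ≈ 36.986 minutes.

37.0 minutes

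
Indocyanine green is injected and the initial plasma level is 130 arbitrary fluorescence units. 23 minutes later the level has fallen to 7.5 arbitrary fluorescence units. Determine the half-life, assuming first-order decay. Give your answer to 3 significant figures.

A/A₀ = 7.5/130 ≈ 0.057692.
n = log₂(17.333) ≈ 4.1155 half-lives elapsed in 23 minutes.
t½ = 23/4.1155 ≈ 5.5887 minutes.

5.59 minutes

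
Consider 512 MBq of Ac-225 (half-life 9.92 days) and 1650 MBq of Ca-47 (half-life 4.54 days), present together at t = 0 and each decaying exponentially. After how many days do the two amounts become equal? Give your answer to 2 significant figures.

Set 512·(1/2)^(t/9.92) = 1650·(1/2)^(t/4.54).
Taking log₂: log₂(512/1650) = t·(1/9.92 − 1/4.54).
log₂(0.3103) = -1.6883; 1/9.92 − 1/4.54 = -0.11946.
t = -1.6883 / -0.11946 ≈ 14.133 days.

14 days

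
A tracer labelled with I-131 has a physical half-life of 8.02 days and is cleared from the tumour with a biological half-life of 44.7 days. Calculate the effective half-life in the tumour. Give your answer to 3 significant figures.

6.80 days

1/t_eff = 1/t_phys + 1/t_biol = 1/8.02 + 1/44.7 = 0.14706 per day.
t_eff = 8.02 × 44.7 / (8.02 + 44.7) ≈ 6.8 days.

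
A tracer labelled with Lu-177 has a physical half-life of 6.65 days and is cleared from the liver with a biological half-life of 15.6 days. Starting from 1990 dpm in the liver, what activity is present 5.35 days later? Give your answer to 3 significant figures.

1/t_eff = 1/t_phys + 1/t_biol = 1/6.65 + 1/15.6 = 0.21448 per day.
t_eff = 6.65 × 15.6 / (6.65 + 15.6) ≈ 4.6625 days.
Remaining = 1990 × (1/2)^(5.35/4.6625) = 1990 × (1/2)^1.1475 ≈ 898.32 dpm.

898 dpm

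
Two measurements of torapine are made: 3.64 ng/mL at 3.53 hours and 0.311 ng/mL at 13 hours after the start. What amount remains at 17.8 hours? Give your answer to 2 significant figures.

0.089 ng/mL

Over Δt = 13 − 3.53 = 9.47 hours, the level fell by a factor of 3.64/0.311 ≈ 11.704.
n = log₂(11.704) ≈ 3.549 half-lives, so t½ = 9.47/3.549 ≈ 2.6684 hours.
From t = 13 to t = 17.8: 0.311 × (1/2)^((17.8−13)/2.6684) ≈ 0.089383 ng/mL.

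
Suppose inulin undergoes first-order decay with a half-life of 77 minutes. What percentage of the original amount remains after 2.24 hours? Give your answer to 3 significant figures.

29.8%

2.24 hours = 134.4 minutes.
n = 134.4/77 ≈ 1.7455 half-lives.
Fraction remaining = (1/2)^1.7455 ≈ 0.29824, i.e. 29.824%.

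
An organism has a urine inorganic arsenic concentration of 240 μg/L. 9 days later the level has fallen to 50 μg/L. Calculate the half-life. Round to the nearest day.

A/A₀ = 50/240 ≈ 0.20833.
n = log₂(4.8) ≈ 2.263 half-lives elapsed in 9 days.
t½ = 9/2.263 ≈ 3.977 days.

4 days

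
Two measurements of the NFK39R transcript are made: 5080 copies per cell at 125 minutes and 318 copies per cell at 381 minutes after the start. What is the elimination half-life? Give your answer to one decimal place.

Over Δt = 381 − 125 = 256 minutes, the level fell by a factor of 5080/318 ≈ 15.975.
n = log₂(15.975) ≈ 3.9977 half-lives, so t½ = 256/3.9977 ≈ 64.036 minutes.

64.0 minutes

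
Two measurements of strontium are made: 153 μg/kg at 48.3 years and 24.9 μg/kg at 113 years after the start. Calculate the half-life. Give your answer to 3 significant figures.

Over Δt = 113 − 48.3 = 64.7 years, the level fell by a factor of 153/24.9 ≈ 6.1446.
n = log₂(6.1446) ≈ 2.6193 half-lives, so t½ = 64.7/2.6193 ≈ 24.701 years.

24.7 years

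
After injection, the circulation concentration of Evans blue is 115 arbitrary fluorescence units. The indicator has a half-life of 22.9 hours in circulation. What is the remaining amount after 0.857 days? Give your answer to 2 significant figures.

62 arbitrary fluorescence units

Convert the elapsed time: 0.857 days = 20.568 hours.
Number of half-lives: n = 20.568/22.9 ≈ 0.89817.
Remaining = 115 × (1/2)^0.89817 = 115 × 0.53657 ≈ 61.705 arbitrary fluorescence units.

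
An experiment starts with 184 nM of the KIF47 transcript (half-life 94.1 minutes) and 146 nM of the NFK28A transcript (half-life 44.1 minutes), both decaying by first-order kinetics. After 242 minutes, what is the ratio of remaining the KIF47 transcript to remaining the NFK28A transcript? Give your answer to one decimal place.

9.5

KIF47 transcript: 184 × (1/2)^(242/94.1) = 184 × (1/2)^2.5717 ≈ 30.949 nM.
NFK28A transcript: 146 × (1/2)^(242/44.1) = 146 × (1/2)^5.4875 ≈ 3.2542 nM.
Ratio ≈ 30.949 / 3.2542 ≈ 9.5106.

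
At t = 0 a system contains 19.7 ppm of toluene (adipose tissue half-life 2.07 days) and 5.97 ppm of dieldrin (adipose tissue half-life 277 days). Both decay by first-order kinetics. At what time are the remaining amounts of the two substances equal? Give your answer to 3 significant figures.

3.59 days

Set 19.7·(1/2)^(t/2.07) = 5.97·(1/2)^(t/277).
Taking log₂: log₂(19.7/5.97) = t·(1/2.07 − 1/277).
log₂(3.2998) = 1.7224; 1/2.07 − 1/277 = 0.47948.
t = 1.7224 / 0.47948 ≈ 3.5922 days.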